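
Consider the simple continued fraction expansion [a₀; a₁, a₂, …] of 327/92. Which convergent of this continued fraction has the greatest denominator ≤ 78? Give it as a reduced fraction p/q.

a_0 = 3: 3/1  (≤ bound)
a_1 = 1: 4/1  (≤ bound)
a_2 = 1: 7/2  (≤ bound)
a_3 = 4: 32/9  (≤ bound)
a_4 = 10: 327/92  (> 78, stop)

32/9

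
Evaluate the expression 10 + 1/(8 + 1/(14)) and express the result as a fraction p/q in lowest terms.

1144/113

a_0 = 10: 10/1
a_1 = 8: 81/8
a_2 = 14: 1144/113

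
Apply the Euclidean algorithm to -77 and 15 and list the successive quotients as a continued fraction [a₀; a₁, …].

[-6; 1, 6, 2]

-77 = -6·15 + 13, so a_0 = -6
15 = 1·13 + 2, so a_1 = 1
13 = 6·2 + 1, so a_2 = 6
2 = 2·1 + 0, so a_3 = 2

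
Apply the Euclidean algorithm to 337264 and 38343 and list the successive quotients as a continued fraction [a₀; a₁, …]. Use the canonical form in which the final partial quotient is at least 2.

[8; 1, 3, 1, 9, 7, 2, 51]

Run the Euclidean algorithm, recording each quotient:
⌊337264/38343⌋ = 8, remainder 30520
⌊38343/30520⌋ = 1, remainder 7823
⌊30520/7823⌋ = 3, remainder 7051
⌊7823/7051⌋ = 1, remainder 772
⌊7051/772⌋ = 9, remainder 103
⌊772/103⌋ = 7, remainder 51
⌊103/51⌋ = 2, remainder 1
⌊51/1⌋ = 51, remainder 0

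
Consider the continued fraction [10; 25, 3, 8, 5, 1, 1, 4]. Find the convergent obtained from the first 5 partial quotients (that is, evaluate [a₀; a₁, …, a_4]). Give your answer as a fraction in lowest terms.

32538/3241

a_0 = 10: 10/1
a_1 = 25: 251/25
a_2 = 3: 763/76
a_3 = 8: 6355/633
a_4 = 5: 32538/3241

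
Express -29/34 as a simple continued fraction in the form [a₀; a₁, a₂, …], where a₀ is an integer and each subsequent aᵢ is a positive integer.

[-1; 6, 1, 4]

-29 ÷ 34 → quotient -1, remainder 5
34 ÷ 5 → quotient 6, remainder 4
5 ÷ 4 → quotient 1, remainder 1
4 ÷ 1 → quotient 4, remainder 0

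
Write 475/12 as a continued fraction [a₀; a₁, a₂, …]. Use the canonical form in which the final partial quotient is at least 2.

Repeatedly divide and take the remainder:
⌊475/12⌋ = 39, remainder 7
⌊12/7⌋ = 1, remainder 5
⌊7/5⌋ = 1, remainder 2
⌊5/2⌋ = 2, remainder 1
⌊2/1⌋ = 2, remainder 0

[39; 1, 1, 2, 2]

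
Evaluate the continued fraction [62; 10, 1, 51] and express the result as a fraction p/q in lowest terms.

a_0 = 62: 62/1
a_1 = 10: 621/10
a_2 = 1: 683/11
a_3 = 51: 35454/571

35454/571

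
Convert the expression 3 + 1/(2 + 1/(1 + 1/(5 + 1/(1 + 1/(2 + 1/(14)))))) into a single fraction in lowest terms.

a_0 = 3: 3/1
a_1 = 2: 7/2
a_2 = 1: 10/3
a_3 = 5: 57/17
a_4 = 1: 67/20
a_5 = 2: 191/57
a_6 = 14: 2741/818

2741/818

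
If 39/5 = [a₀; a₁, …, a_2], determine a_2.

4

39 ÷ 5 → quotient 7, remainder 4
5 ÷ 4 → quotient 1, remainder 1
4 ÷ 1 → quotient 4, remainder 0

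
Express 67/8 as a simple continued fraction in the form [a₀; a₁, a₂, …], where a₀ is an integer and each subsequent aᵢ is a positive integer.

[8; 2, 1, 2]

67 ÷ 8 → quotient 8, remainder 3
8 ÷ 3 → quotient 2, remainder 2
3 ÷ 2 → quotient 1, remainder 1
2 ÷ 1 → quotient 2, remainder 0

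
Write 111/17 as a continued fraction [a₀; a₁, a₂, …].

⌊111/17⌋ = 6, remainder 9
⌊17/9⌋ = 1, remainder 8
⌊9/8⌋ = 1, remainder 1
⌊8/1⌋ = 8, remainder 0

[6; 1, 1, 8]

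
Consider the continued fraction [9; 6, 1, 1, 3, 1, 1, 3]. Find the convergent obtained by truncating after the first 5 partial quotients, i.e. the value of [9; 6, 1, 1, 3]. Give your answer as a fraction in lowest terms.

Start with 3.
1 + 1/(3/1) = 1 + 1/3 = 4/3
1 + 1/(4/3) = 1 + 3/4 = 7/4
6 + 1/(7/4) = 6 + 4/7 = 46/7
9 + 1/(46/7) = 9 + 7/46 = 421/46

421/46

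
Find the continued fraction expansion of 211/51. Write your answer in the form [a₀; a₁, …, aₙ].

Run the Euclidean algorithm, recording each quotient:
211 = 4·51 + 7, so a_0 = 4
51 = 7·7 + 2, so a_1 = 7
7 = 3·2 + 1, so a_2 = 3
2 = 2·1 + 0, so a_3 = 2

[4; 7, 3, 2]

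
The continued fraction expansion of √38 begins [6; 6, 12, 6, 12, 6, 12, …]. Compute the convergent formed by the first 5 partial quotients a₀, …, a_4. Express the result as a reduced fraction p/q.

Start with 12.
6 + 1/(12/1) = 6 + 1/12 = 73/12
12 + 1/(73/12) = 12 + 12/73 = 888/73
6 + 1/(888/73) = 6 + 73/888 = 5401/888
6 + 1/(5401/888) = 6 + 888/5401 = 33294/5401

33294/5401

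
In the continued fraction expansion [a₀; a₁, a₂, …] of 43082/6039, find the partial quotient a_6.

2

Apply division with remainder until the remainder is 0:
43082 = 7·6039 + 809, so a_0 = 7
6039 = 7·809 + 376, so a_1 = 7
809 = 2·376 + 57, so a_2 = 2
376 = 6·57 + 34, so a_3 = 6
57 = 1·34 + 23, so a_4 = 1
34 = 1·23 + 11, so a_5 = 1
23 = 2·11 + 1, so a_6 = 2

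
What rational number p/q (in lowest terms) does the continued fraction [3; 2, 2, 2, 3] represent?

140/41

a_0 = 3: 3/1
a_1 = 2: 7/2
a_2 = 2: 17/5
a_3 = 2: 41/12
a_4 = 3: 140/41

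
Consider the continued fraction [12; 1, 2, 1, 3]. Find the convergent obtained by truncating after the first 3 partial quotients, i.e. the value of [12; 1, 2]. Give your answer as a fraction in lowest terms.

38/3

a_0 = 12: 12/1
a_1 = 1: 13/1
a_2 = 2: 38/3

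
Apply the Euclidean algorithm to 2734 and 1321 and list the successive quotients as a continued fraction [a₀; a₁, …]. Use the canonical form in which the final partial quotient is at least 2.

[2; 14, 2, 1, 3, 1, 2, 2]

2734 ÷ 1321 → quotient 2, remainder 92
1321 ÷ 92 → quotient 14, remainder 33
92 ÷ 33 → quotient 2, remainder 26
33 ÷ 26 → quotient 1, remainder 7
26 ÷ 7 → quotient 3, remainder 5
7 ÷ 5 → quotient 1, remainder 2
5 ÷ 2 → quotient 2, remainder 1
2 ÷ 1 → quotient 2, remainder 0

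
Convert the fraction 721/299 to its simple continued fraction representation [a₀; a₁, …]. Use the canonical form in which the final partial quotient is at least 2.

Run the Euclidean algorithm, recording each quotient:
721 ÷ 299 → quotient 2, remainder 123
299 ÷ 123 → quotient 2, remainder 53
123 ÷ 53 → quotient 2, remainder 17
53 ÷ 17 → quotient 3, remainder 2
17 ÷ 2 → quotient 8, remainder 1
2 ÷ 1 → quotient 2, remainder 0

[2; 2, 2, 3, 8, 2]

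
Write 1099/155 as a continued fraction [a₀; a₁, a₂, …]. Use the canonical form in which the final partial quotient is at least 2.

Apply division with remainder until the remainder is 0:
⌊1099/155⌋ = 7, remainder 14
⌊155/14⌋ = 11, remainder 1
⌊14/1⌋ = 14, remainder 0

[7; 11, 14]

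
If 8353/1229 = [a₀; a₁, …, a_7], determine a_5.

1

⌊8353/1229⌋ = 6, remainder 979
⌊1229/979⌋ = 1, remainder 250
⌊979/250⌋ = 3, remainder 229
⌊250/229⌋ = 1, remainder 21
⌊229/21⌋ = 10, remainder 19
⌊21/19⌋ = 1, remainder 2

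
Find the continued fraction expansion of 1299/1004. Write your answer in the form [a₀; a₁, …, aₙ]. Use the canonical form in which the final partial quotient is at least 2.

[1; 3, 2, 2, 11, 2, 2]

1299 ÷ 1004 → quotient 1, remainder 295
1004 ÷ 295 → quotient 3, remainder 119
295 ÷ 119 → quotient 2, remainder 57
119 ÷ 57 → quotient 2, remainder 5
57 ÷ 5 → quotient 11, remainder 2
5 ÷ 2 → quotient 2, remainder 1
2 ÷ 1 → quotient 2, remainder 0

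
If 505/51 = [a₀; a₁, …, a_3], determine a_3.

5

Run the Euclidean algorithm, recording each quotient:
505 ÷ 51 → quotient 9, remainder 46
51 ÷ 46 → quotient 1, remainder 5
46 ÷ 5 → quotient 9, remainder 1
5 ÷ 1 → quotient 5, remainder 0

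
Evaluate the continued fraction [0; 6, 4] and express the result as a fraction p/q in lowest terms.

4/25

a_0 = 0: 0/1
a_1 = 6: 1/6
a_2 = 4: 4/25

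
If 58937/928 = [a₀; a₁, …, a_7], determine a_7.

58937 ÷ 928 → quotient 63, remainder 473
928 ÷ 473 → quotient 1, remainder 455
473 ÷ 455 → quotient 1, remainder 18
455 ÷ 18 → quotient 25, remainder 5
18 ÷ 5 → quotient 3, remainder 3
5 ÷ 3 → quotient 1, remainder 2
3 ÷ 2 → quotient 1, remainder 1
2 ÷ 1 → quotient 2, remainder 0

2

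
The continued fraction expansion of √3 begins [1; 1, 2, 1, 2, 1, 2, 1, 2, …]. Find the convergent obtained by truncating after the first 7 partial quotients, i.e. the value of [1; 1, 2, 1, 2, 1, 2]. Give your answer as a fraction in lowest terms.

71/41

Start with 2.
1 + 1/(2/1) = 1 + 1/2 = 3/2
2 + 1/(3/2) = 2 + 2/3 = 8/3
1 + 1/(8/3) = 1 + 3/8 = 11/8
2 + 1/(11/8) = 2 + 8/11 = 30/11
1 + 1/(30/11) = 1 + 11/30 = 41/30
1 + 1/(41/30) = 1 + 30/41 = 71/41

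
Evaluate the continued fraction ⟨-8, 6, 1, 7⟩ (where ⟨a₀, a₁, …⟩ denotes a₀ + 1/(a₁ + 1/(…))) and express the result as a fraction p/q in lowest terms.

Use the convergent recurrence hₖ = aₖ·hₖ₋₁ + hₖ₋₂ (and likewise for the denominators kₖ):
a_0 = -8: -8/1
a_1 = 6: -47/6
a_2 = 1: -55/7
a_3 = 7: -432/55

-432/55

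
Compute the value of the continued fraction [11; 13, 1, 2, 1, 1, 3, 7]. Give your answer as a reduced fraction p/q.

Start with 7.
3 + 1/(7/1) = 3 + 1/7 = 22/7
1 + 1/(22/7) = 1 + 7/22 = 29/22
1 + 1/(29/22) = 1 + 22/29 = 51/29
2 + 1/(51/29) = 2 + 29/51 = 131/51
1 + 1/(131/51) = 1 + 51/131 = 182/131
13 + 1/(182/131) = 13 + 131/182 = 2497/182
11 + 1/(2497/182) = 11 + 182/2497 = 27649/2497

27649/2497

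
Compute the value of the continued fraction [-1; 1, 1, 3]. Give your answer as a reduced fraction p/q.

Start with 3.
1 + 1/(3/1) = 1 + 1/3 = 4/3
1 + 1/(4/3) = 1 + 3/4 = 7/4
-1 + 1/(7/4) = -1 + 4/7 = -3/7

-3/7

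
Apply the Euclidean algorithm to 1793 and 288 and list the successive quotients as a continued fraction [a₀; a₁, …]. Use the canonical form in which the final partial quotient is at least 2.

[6; 4, 2, 3, 9]

Run the Euclidean algorithm, recording each quotient:
1793 = 6·288 + 65, so a_0 = 6
288 = 4·65 + 28, so a_1 = 4
65 = 2·28 + 9, so a_2 = 2
28 = 3·9 + 1, so a_3 = 3
9 = 9·1 + 0, so a_4 = 9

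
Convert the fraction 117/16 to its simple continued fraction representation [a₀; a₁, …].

[7; 3, 5]

117 ÷ 16 → quotient 7, remainder 5
16 ÷ 5 → quotient 3, remainder 1
5 ÷ 1 → quotient 5, remainder 0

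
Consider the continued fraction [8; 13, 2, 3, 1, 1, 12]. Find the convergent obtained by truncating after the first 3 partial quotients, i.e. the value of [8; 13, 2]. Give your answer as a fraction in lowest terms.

a_0 = 8: 8/1
a_1 = 13: 105/13
a_2 = 2: 218/27

218/27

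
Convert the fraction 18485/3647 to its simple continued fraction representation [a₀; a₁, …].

Run the Euclidean algorithm, recording each quotient:
⌊18485/3647⌋ = 5, remainder 250
⌊3647/250⌋ = 14, remainder 147
⌊250/147⌋ = 1, remainder 103
⌊147/103⌋ = 1, remainder 44
⌊103/44⌋ = 2, remainder 15
⌊44/15⌋ = 2, remainder 14
⌊15/14⌋ = 1, remainder 1
⌊14/1⌋ = 14, remainder 0

[5; 14, 1, 1, 2, 2, 1, 14]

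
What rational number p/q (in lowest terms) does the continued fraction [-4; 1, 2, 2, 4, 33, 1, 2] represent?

Use the convergent recurrence hₖ = aₖ·hₖ₋₁ + hₖ₋₂ (and likewise for the denominators kₖ):
a_0 = -4: -4/1
a_1 = 1: -3/1
a_2 = 2: -10/3
a_3 = 2: -23/7
a_4 = 4: -102/31
a_5 = 33: -3389/1030
a_6 = 1: -3491/1061
a_7 = 2: -10371/3152

-10371/3152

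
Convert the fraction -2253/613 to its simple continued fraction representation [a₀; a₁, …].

Repeatedly divide and take the remainder:
-2253 = -4·613 + 199, so a_0 = -4
613 = 3·199 + 16, so a_1 = 3
199 = 12·16 + 7, so a_2 = 12
16 = 2·7 + 2, so a_3 = 2
7 = 3·2 + 1, so a_4 = 3
2 = 2·1 + 0, so a_5 = 2

[-4; 3, 12, 2, 3, 2]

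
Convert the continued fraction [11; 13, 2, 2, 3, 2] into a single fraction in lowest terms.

5792/523

Compute successive convergents:
a_0 = 11: 11/1
a_1 = 13: 144/13
a_2 = 2: 299/27
a_3 = 2: 742/67
a_4 = 3: 2525/228
a_5 = 2: 5792/523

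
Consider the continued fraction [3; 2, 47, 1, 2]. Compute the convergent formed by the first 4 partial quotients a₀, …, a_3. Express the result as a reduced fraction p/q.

339/97

Collapse the nested fraction from the inside out:
Start with 1.
47 + 1/(1/1) = 47 + 1/1 = 48/1
2 + 1/(48/1) = 2 + 1/48 = 97/48
3 + 1/(97/48) = 3 + 48/97 = 339/97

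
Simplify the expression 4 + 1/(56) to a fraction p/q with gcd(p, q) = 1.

a_0 = 4: 4/1
a_1 = 56: 225/56

225/56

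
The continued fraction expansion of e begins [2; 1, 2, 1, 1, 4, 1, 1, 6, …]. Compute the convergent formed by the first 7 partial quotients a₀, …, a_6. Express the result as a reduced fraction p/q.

106/39

Compute successive convergents:
a_0 = 2: 2/1
a_1 = 1: 3/1
a_2 = 2: 8/3
a_3 = 1: 11/4
a_4 = 1: 19/7
a_5 = 4: 87/32
a_6 = 1: 106/39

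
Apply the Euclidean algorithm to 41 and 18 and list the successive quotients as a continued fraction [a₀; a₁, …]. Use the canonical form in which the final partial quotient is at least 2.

[2; 3, 1, 1, 2]

⌊41/18⌋ = 2, remainder 5
⌊18/5⌋ = 3, remainder 3
⌊5/3⌋ = 1, remainder 2
⌊3/2⌋ = 1, remainder 1
⌊2/1⌋ = 2, remainder 0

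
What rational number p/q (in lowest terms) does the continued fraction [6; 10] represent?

Start with 10.
6 + 1/(10/1) = 6 + 1/10 = 61/10

61/10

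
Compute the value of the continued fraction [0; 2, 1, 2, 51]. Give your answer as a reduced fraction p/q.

154/411

Collapse the nested fraction from the inside out:
Start with 51.
2 + 1/(51/1) = 2 + 1/51 = 103/51
1 + 1/(103/51) = 1 + 51/103 = 154/103
2 + 1/(154/103) = 2 + 103/154 = 411/154
0 + 1/(411/154) = 0 + 154/411 = 154/411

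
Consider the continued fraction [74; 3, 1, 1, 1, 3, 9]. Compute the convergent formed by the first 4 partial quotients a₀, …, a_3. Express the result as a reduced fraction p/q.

Compute successive convergents:
a_0 = 74: 74/1
a_1 = 3: 223/3
a_2 = 1: 297/4
a_3 = 1: 520/7

520/7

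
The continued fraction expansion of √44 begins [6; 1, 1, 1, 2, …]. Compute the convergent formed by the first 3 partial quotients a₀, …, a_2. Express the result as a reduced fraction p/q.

13/2

Start with 1.
1 + 1/(1/1) = 1 + 1/1 = 2/1
6 + 1/(2/1) = 6 + 1/2 = 13/2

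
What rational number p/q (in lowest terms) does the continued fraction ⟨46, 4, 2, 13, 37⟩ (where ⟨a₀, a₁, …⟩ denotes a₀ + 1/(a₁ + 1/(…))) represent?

207357/4486

Use the convergent recurrence hₖ = aₖ·hₖ₋₁ + hₖ₋₂ (and likewise for the denominators kₖ):
a_0 = 46: 46/1
a_1 = 4: 185/4
a_2 = 2: 416/9
a_3 = 13: 5593/121
a_4 = 37: 207357/4486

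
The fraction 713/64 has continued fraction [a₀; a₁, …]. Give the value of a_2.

Repeatedly divide and take the remainder:
713 ÷ 64 → quotient 11, remainder 9
64 ÷ 9 → quotient 7, remainder 1
9 ÷ 1 → quotient 9, remainder 0

9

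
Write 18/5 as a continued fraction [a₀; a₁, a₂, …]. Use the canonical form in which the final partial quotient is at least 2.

[3; 1, 1, 2]

Run the Euclidean algorithm, recording each quotient:
18 = 3·5 + 3, so a_0 = 3
5 = 1·3 + 2, so a_1 = 1
3 = 1·2 + 1, so a_2 = 1
2 = 2·1 + 0, so a_3 = 2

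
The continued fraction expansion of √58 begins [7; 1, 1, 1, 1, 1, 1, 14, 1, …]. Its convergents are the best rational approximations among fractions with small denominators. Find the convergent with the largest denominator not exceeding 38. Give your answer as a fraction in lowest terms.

a_0 = 7: 7/1  (≤ bound)
a_1 = 1: 8/1  (≤ bound)
a_2 = 1: 15/2  (≤ bound)
a_3 = 1: 23/3  (≤ bound)
a_4 = 1: 38/5  (≤ bound)
a_5 = 1: 61/8  (≤ bound)
a_6 = 1: 99/13  (≤ bound)
a_7 = 14: 1447/190  (> 38, stop)

99/13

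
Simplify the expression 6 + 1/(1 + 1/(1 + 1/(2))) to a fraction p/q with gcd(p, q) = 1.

33/5

a_0 = 6: 6/1
a_1 = 1: 7/1
a_2 = 1: 13/2
a_3 = 2: 33/5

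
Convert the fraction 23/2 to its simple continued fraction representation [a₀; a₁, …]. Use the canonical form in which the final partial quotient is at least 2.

[11; 2]

Apply division with remainder until the remainder is 0:
23 = 11·2 + 1, so a_0 = 11
2 = 2·1 + 0, so a_1 = 2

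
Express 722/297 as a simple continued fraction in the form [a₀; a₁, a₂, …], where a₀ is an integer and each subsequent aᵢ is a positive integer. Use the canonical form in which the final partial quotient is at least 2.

722 = 2·297 + 128, so a_0 = 2
297 = 2·128 + 41, so a_1 = 2
128 = 3·41 + 5, so a_2 = 3
41 = 8·5 + 1, so a_3 = 8
5 = 5·1 + 0, so a_4 = 5

[2; 2, 3, 8, 5]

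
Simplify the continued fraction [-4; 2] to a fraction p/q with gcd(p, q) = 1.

Start with 2.
-4 + 1/(2/1) = -4 + 1/2 = -7/2

-7/2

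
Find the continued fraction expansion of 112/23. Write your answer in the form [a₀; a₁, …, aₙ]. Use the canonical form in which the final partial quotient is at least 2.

[4; 1, 6, 1, 2]

112 ÷ 23 → quotient 4, remainder 20
23 ÷ 20 → quotient 1, remainder 3
20 ÷ 3 → quotient 6, remainder 2
3 ÷ 2 → quotient 1, remainder 1
2 ÷ 1 → quotient 2, remainder 0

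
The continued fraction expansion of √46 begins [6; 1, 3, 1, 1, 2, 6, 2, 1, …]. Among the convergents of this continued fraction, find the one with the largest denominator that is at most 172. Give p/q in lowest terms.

997/147

List convergents until the denominator exceeds the bound:
a_0 = 6: 6/1  (≤ bound)
a_1 = 1: 7/1  (≤ bound)
a_2 = 3: 27/4  (≤ bound)
a_3 = 1: 34/5  (≤ bound)
a_4 = 1: 61/9  (≤ bound)
a_5 = 2: 156/23  (≤ bound)
a_6 = 6: 997/147  (≤ bound)
a_7 = 2: 2150/317  (> 172, stop)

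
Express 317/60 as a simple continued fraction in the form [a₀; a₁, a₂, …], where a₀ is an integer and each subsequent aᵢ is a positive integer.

Run the Euclidean algorithm, recording each quotient:
317 ÷ 60 → quotient 5, remainder 17
60 ÷ 17 → quotient 3, remainder 9
17 ÷ 9 → quotient 1, remainder 8
9 ÷ 8 → quotient 1, remainder 1
8 ÷ 1 → quotient 8, remainder 0

[5; 3, 1, 1, 8]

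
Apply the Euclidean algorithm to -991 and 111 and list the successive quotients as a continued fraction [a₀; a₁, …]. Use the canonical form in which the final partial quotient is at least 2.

[-9; 13, 1, 7]

-991 = -9·111 + 8, so a_0 = -9
111 = 13·8 + 7, so a_1 = 13
8 = 1·7 + 1, so a_2 = 1
7 = 7·1 + 0, so a_3 = 7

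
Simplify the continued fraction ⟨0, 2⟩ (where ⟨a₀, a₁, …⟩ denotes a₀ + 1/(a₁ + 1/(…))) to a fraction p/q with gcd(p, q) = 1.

1/2

Compute successive convergents:
a_0 = 0: 0/1
a_1 = 2: 1/2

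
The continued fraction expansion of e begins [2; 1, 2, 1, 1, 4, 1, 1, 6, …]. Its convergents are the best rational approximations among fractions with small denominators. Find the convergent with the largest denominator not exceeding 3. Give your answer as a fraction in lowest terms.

8/3

List convergents until the denominator exceeds the bound:
a_0 = 2: 2/1  (≤ bound)
a_1 = 1: 3/1  (≤ bound)
a_2 = 2: 8/3  (≤ bound)
a_3 = 1: 11/4  (> 3, stop)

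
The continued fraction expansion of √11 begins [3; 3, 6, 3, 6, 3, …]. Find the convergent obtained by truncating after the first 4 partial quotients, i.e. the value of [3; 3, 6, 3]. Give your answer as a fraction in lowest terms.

199/60

a_0 = 3: 3/1
a_1 = 3: 10/3
a_2 = 6: 63/19
a_3 = 3: 199/60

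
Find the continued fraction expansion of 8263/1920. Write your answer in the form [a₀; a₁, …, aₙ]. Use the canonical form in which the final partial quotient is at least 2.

[4; 3, 3, 2, 2, 3, 1, 7]

8263 ÷ 1920 → quotient 4, remainder 583
1920 ÷ 583 → quotient 3, remainder 171
583 ÷ 171 → quotient 3, remainder 70
171 ÷ 70 → quotient 2, remainder 31
70 ÷ 31 → quotient 2, remainder 8
31 ÷ 8 → quotient 3, remainder 7
8 ÷ 7 → quotient 1, remainder 1
7 ÷ 1 → quotient 7, remainder 0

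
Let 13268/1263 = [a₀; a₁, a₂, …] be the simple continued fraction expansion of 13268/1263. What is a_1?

1

13268 ÷ 1263 → quotient 10, remainder 638
1263 ÷ 638 → quotient 1, remainder 625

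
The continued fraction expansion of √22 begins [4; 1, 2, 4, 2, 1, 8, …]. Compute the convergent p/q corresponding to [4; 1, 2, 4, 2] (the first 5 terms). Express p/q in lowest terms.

Build up convergents one term at a time:
a_0 = 4: 4/1
a_1 = 1: 5/1
a_2 = 2: 14/3
a_3 = 4: 61/13
a_4 = 2: 136/29

136/29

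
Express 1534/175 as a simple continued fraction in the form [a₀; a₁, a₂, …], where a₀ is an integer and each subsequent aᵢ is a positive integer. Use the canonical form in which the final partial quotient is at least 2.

⌊1534/175⌋ = 8, remainder 134
⌊175/134⌋ = 1, remainder 41
⌊134/41⌋ = 3, remainder 11
⌊41/11⌋ = 3, remainder 8
⌊11/8⌋ = 1, remainder 3
⌊8/3⌋ = 2, remainder 2
⌊3/2⌋ = 1, remainder 1
⌊2/1⌋ = 2, remainder 0

[8; 1, 3, 3, 1, 2, 1, 2]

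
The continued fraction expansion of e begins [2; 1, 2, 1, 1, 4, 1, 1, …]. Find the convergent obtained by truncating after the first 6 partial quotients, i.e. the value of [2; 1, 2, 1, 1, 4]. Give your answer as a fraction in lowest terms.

Build up convergents one term at a time:
a_0 = 2: 2/1
a_1 = 1: 3/1
a_2 = 2: 8/3
a_3 = 1: 11/4
a_4 = 1: 19/7
a_5 = 4: 87/32

87/32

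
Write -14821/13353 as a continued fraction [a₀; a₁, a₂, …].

[-2; 1, 8, 10, 2, 2, 3, 8]

Repeatedly divide and take the remainder:
-14821 ÷ 13353 → quotient -2, remainder 11885
13353 ÷ 11885 → quotient 1, remainder 1468
11885 ÷ 1468 → quotient 8, remainder 141
1468 ÷ 141 → quotient 10, remainder 58
141 ÷ 58 → quotient 2, remainder 25
58 ÷ 25 → quotient 2, remainder 8
25 ÷ 8 → quotient 3, remainder 1
8 ÷ 1 → quotient 8, remainder 0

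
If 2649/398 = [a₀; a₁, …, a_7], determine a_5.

1

Run the Euclidean algorithm, recording each quotient:
2649 = 6·398 + 261, so a_0 = 6
398 = 1·261 + 137, so a_1 = 1
261 = 1·137 + 124, so a_2 = 1
137 = 1·124 + 13, so a_3 = 1
124 = 9·13 + 7, so a_4 = 9
13 = 1·7 + 6, so a_5 = 1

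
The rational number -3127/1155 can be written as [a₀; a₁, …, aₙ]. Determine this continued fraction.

[-3; 3, 2, 2, 1, 1, 13, 2]

⌊-3127/1155⌋ = -3, remainder 338
⌊1155/338⌋ = 3, remainder 141
⌊338/141⌋ = 2, remainder 56
⌊141/56⌋ = 2, remainder 29
⌊56/29⌋ = 1, remainder 27
⌊29/27⌋ = 1, remainder 2
⌊27/2⌋ = 13, remainder 1
⌊2/1⌋ = 2, remainder 0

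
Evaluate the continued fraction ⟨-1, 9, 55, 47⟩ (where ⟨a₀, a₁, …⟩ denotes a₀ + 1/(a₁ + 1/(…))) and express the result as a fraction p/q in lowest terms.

-20735/23321

a_0 = -1: -1/1
a_1 = 9: -8/9
a_2 = 55: -441/496
a_3 = 47: -20735/23321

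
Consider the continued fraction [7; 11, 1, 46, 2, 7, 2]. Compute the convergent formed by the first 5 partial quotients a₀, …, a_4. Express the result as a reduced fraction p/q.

Build up convergents one term at a time:
a_0 = 7: 7/1
a_1 = 11: 78/11
a_2 = 1: 85/12
a_3 = 46: 3988/563
a_4 = 2: 8061/1138

8061/1138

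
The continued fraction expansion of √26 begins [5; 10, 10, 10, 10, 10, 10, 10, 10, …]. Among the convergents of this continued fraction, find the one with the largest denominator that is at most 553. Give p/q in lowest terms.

515/101

List convergents until the denominator exceeds the bound:
a_0 = 5: 5/1  (≤ bound)
a_1 = 10: 51/10  (≤ bound)
a_2 = 10: 515/101  (≤ bound)
a_3 = 10: 5201/1020  (> 553, stop)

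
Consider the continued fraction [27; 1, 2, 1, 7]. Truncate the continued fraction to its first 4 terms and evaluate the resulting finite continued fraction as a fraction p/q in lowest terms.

111/4

a_0 = 27: 27/1
a_1 = 1: 28/1
a_2 = 2: 83/3
a_3 = 1: 111/4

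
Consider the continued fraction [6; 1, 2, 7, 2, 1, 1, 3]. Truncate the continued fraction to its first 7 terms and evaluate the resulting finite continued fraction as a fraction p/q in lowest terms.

775/116

Start with 1.
1 + 1/(1/1) = 1 + 1/1 = 2/1
2 + 1/(2/1) = 2 + 1/2 = 5/2
7 + 1/(5/2) = 7 + 2/5 = 37/5
2 + 1/(37/5) = 2 + 5/37 = 79/37
1 + 1/(79/37) = 1 + 37/79 = 116/79
6 + 1/(116/79) = 6 + 79/116 = 775/116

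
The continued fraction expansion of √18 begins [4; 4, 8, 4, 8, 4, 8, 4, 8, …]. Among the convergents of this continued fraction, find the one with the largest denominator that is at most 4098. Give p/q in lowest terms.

a_0 = 4: 4/1  (≤ bound)
a_1 = 4: 17/4  (≤ bound)
a_2 = 8: 140/33  (≤ bound)
a_3 = 4: 577/136  (≤ bound)
a_4 = 8: 4756/1121  (≤ bound)
a_5 = 4: 19601/4620  (> 4098, stop)

4756/1121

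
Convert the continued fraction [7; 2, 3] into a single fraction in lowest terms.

52/7

Start with 3.
2 + 1/(3/1) = 2 + 1/3 = 7/3
7 + 1/(7/3) = 7 + 3/7 = 52/7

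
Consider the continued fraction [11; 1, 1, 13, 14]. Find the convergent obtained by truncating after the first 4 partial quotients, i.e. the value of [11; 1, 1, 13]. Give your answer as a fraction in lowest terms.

Start with 13.
1 + 1/(13/1) = 1 + 1/13 = 14/13
1 + 1/(14/13) = 1 + 13/14 = 27/14
11 + 1/(27/14) = 11 + 14/27 = 311/27

311/27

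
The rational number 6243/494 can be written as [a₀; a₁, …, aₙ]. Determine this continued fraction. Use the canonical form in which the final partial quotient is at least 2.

[12; 1, 1, 1, 3, 6, 7]

Repeatedly divide and take the remainder:
6243 = 12·494 + 315, so a_0 = 12
494 = 1·315 + 179, so a_1 = 1
315 = 1·179 + 136, so a_2 = 1
179 = 1·136 + 43, so a_3 = 1
136 = 3·43 + 7, so a_4 = 3
43 = 6·7 + 1, so a_5 = 6
7 = 7·1 + 0, so a_6 = 7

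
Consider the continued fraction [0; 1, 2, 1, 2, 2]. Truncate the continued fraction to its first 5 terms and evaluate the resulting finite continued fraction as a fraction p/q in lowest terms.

Use the convergent recurrence hₖ = aₖ·hₖ₋₁ + hₖ₋₂ (and likewise for the denominators kₖ):
a_0 = 0: 0/1
a_1 = 1: 1/1
a_2 = 2: 2/3
a_3 = 1: 3/4
a_4 = 2: 8/11

8/11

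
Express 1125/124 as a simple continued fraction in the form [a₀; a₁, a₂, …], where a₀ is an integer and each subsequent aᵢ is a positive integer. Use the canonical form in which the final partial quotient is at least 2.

[9; 13, 1, 3, 2]

Run the Euclidean algorithm, recording each quotient:
1125 ÷ 124 → quotient 9, remainder 9
124 ÷ 9 → quotient 13, remainder 7
9 ÷ 7 → quotient 1, remainder 2
7 ÷ 2 → quotient 3, remainder 1
2 ÷ 1 → quotient 2, remainder 0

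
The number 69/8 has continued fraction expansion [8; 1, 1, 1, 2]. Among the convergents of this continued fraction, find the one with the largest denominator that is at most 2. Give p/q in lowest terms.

a_0 = 8: 8/1  (≤ bound)
a_1 = 1: 9/1  (≤ bound)
a_2 = 1: 17/2  (≤ bound)
a_3 = 1: 26/3  (> 2, stop)

17/2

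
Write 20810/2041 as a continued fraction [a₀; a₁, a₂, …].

[10; 5, 9, 1, 3, 10]

Apply division with remainder until the remainder is 0:
⌊20810/2041⌋ = 10, remainder 400
⌊2041/400⌋ = 5, remainder 41
⌊400/41⌋ = 9, remainder 31
⌊41/31⌋ = 1, remainder 10
⌊31/10⌋ = 3, remainder 1
⌊10/1⌋ = 10, remainder 0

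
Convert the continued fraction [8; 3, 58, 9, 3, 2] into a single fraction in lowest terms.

Build up convergents one term at a time:
a_0 = 8: 8/1
a_1 = 3: 25/3
a_2 = 58: 1458/175
a_3 = 9: 13147/1578
a_4 = 3: 40899/4909
a_5 = 2: 94945/11396

94945/11396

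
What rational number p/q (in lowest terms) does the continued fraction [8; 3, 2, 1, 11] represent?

Work from the innermost term outward:
Start with 11.
1 + 1/(11/1) = 1 + 1/11 = 12/11
2 + 1/(12/11) = 2 + 11/12 = 35/12
3 + 1/(35/12) = 3 + 12/35 = 117/35
8 + 1/(117/35) = 8 + 35/117 = 971/117

971/117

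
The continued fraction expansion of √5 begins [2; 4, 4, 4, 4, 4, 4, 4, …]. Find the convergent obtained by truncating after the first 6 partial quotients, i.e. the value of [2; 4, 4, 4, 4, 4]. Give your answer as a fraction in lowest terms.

2889/1292

Start with 4.
4 + 1/(4/1) = 4 + 1/4 = 17/4
4 + 1/(17/4) = 4 + 4/17 = 72/17
4 + 1/(72/17) = 4 + 17/72 = 305/72
4 + 1/(305/72) = 4 + 72/305 = 1292/305
2 + 1/(1292/305) = 2 + 305/1292 = 2889/1292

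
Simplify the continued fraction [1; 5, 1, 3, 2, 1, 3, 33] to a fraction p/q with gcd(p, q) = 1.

10813/9216

a_0 = 1: 1/1
a_1 = 5: 6/5
a_2 = 1: 7/6
a_3 = 3: 27/23
a_4 = 2: 61/52
a_5 = 1: 88/75
a_6 = 3: 325/277
a_7 = 33: 10813/9216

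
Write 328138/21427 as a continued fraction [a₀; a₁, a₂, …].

[15; 3, 5, 2, 14, 8, 2, 2]

Run the Euclidean algorithm, recording each quotient:
⌊328138/21427⌋ = 15, remainder 6733
⌊21427/6733⌋ = 3, remainder 1228
⌊6733/1228⌋ = 5, remainder 593
⌊1228/593⌋ = 2, remainder 42
⌊593/42⌋ = 14, remainder 5
⌊42/5⌋ = 8, remainder 2
⌊5/2⌋ = 2, remainder 1
⌊2/1⌋ = 2, remainder 0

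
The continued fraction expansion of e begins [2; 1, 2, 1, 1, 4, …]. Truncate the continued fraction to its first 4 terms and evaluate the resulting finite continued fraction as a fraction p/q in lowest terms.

a_0 = 2: 2/1
a_1 = 1: 3/1
a_2 = 2: 8/3
a_3 = 1: 11/4

11/4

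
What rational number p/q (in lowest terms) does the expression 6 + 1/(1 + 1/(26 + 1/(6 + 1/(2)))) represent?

2458/353

Start with 2.
6 + 1/(2/1) = 6 + 1/2 = 13/2
26 + 1/(13/2) = 26 + 2/13 = 340/13
1 + 1/(340/13) = 1 + 13/340 = 353/340
6 + 1/(353/340) = 6 + 340/353 = 2458/353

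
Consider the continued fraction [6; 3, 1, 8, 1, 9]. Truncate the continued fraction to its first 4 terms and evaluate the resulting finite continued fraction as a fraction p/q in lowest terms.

Start with 8.
1 + 1/(8/1) = 1 + 1/8 = 9/8
3 + 1/(9/8) = 3 + 8/9 = 35/9
6 + 1/(35/9) = 6 + 9/35 = 219/35

219/35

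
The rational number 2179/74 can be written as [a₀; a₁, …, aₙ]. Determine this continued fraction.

2179 = 29·74 + 33, so a_0 = 29
74 = 2·33 + 8, so a_1 = 2
33 = 4·8 + 1, so a_2 = 4
8 = 8·1 + 0, so a_3 = 8

[29; 2, 4, 8]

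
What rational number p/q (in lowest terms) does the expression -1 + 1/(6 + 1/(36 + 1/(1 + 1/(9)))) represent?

-1855/2224

Work from the innermost term outward:
Start with 9.
1 + 1/(9/1) = 1 + 1/9 = 10/9
36 + 1/(10/9) = 36 + 9/10 = 369/10
6 + 1/(369/10) = 6 + 10/369 = 2224/369
-1 + 1/(2224/369) = -1 + 369/2224 = -1855/2224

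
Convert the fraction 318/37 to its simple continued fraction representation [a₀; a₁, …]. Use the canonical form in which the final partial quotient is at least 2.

[8; 1, 1, 2, 7]

⌊318/37⌋ = 8, remainder 22
⌊37/22⌋ = 1, remainder 15
⌊22/15⌋ = 1, remainder 7
⌊15/7⌋ = 2, remainder 1
⌊7/1⌋ = 7, remainder 0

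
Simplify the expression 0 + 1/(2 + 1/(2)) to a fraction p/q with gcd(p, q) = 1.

2/5

Compute successive convergents:
a_0 = 0: 0/1
a_1 = 2: 1/2
a_2 = 2: 2/5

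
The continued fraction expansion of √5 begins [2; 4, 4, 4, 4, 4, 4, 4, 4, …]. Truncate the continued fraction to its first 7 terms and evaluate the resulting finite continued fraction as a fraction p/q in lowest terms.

12238/5473

Collapse the nested fraction from the inside out:
Start with 4.
4 + 1/(4/1) = 4 + 1/4 = 17/4
4 + 1/(17/4) = 4 + 4/17 = 72/17
4 + 1/(72/17) = 4 + 17/72 = 305/72
4 + 1/(305/72) = 4 + 72/305 = 1292/305
4 + 1/(1292/305) = 4 + 305/1292 = 5473/1292
2 + 1/(5473/1292) = 2 + 1292/5473 = 12238/5473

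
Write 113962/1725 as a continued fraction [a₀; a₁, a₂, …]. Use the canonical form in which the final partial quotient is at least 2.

Apply division with remainder until the remainder is 0:
113962 ÷ 1725 → quotient 66, remainder 112
1725 ÷ 112 → quotient 15, remainder 45
112 ÷ 45 → quotient 2, remainder 22
45 ÷ 22 → quotient 2, remainder 1
22 ÷ 1 → quotient 22, remainder 0

[66; 15, 2, 2, 22]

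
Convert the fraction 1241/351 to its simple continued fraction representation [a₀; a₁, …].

1241 ÷ 351 → quotient 3, remainder 188
351 ÷ 188 → quotient 1, remainder 163
188 ÷ 163 → quotient 1, remainder 25
163 ÷ 25 → quotient 6, remainder 13
25 ÷ 13 → quotient 1, remainder 12
13 ÷ 12 → quotient 1, remainder 1
12 ÷ 1 → quotient 12, remainder 0

[3; 1, 1, 6, 1, 1, 12]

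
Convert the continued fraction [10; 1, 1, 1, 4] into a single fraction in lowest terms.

Start with 4.
1 + 1/(4/1) = 1 + 1/4 = 5/4
1 + 1/(5/4) = 1 + 4/5 = 9/5
1 + 1/(9/5) = 1 + 5/9 = 14/9
10 + 1/(14/9) = 10 + 9/14 = 149/14

149/14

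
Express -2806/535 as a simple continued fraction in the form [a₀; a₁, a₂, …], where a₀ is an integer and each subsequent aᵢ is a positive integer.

-2806 = -6·535 + 404, so a_0 = -6
535 = 1·404 + 131, so a_1 = 1
404 = 3·131 + 11, so a_2 = 3
131 = 11·11 + 10, so a_3 = 11
11 = 1·10 + 1, so a_4 = 1
10 = 10·1 + 0, so a_5 = 10

[-6; 1, 3, 11, 1, 10]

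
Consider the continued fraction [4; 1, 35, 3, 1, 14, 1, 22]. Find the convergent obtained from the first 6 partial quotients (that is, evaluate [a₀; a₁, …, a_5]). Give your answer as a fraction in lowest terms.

Start with 14.
1 + 1/(14/1) = 1 + 1/14 = 15/14
3 + 1/(15/14) = 3 + 14/15 = 59/15
35 + 1/(59/15) = 35 + 15/59 = 2080/59
1 + 1/(2080/59) = 1 + 59/2080 = 2139/2080
4 + 1/(2139/2080) = 4 + 2080/2139 = 10636/2139

10636/2139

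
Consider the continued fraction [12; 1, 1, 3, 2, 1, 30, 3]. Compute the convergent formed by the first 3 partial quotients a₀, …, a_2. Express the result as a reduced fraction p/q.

Start with 1.
1 + 1/(1/1) = 1 + 1/1 = 2/1
12 + 1/(2/1) = 12 + 1/2 = 25/2

25/2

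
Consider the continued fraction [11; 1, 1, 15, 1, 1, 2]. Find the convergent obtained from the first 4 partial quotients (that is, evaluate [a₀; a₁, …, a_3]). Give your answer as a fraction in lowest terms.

a_0 = 11: 11/1
a_1 = 1: 12/1
a_2 = 1: 23/2
a_3 = 15: 357/31

357/31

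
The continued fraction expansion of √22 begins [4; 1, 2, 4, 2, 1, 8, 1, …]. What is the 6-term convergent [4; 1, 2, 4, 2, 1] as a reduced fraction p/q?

Work from the innermost term outward:
Start with 1.
2 + 1/(1/1) = 2 + 1/1 = 3/1
4 + 1/(3/1) = 4 + 1/3 = 13/3
2 + 1/(13/3) = 2 + 3/13 = 29/13
1 + 1/(29/13) = 1 + 13/29 = 42/29
4 + 1/(42/29) = 4 + 29/42 = 197/42

197/42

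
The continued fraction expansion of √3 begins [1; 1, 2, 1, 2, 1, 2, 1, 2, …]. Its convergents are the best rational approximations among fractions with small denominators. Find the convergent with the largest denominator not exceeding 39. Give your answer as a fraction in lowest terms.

26/15

a_0 = 1: 1/1  (≤ bound)
a_1 = 1: 2/1  (≤ bound)
a_2 = 2: 5/3  (≤ bound)
a_3 = 1: 7/4  (≤ bound)
a_4 = 2: 19/11  (≤ bound)
a_5 = 1: 26/15  (≤ bound)
a_6 = 2: 71/41  (> 39, stop)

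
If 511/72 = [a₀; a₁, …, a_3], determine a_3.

2

Repeatedly divide and take the remainder:
⌊511/72⌋ = 7, remainder 7
⌊72/7⌋ = 10, remainder 2
⌊7/2⌋ = 3, remainder 1
⌊2/1⌋ = 2, remainder 0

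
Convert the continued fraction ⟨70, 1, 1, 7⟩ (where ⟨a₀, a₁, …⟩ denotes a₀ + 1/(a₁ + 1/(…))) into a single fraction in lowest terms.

Work from the innermost term outward:
Start with 7.
1 + 1/(7/1) = 1 + 1/7 = 8/7
1 + 1/(8/7) = 1 + 7/8 = 15/8
70 + 1/(15/8) = 70 + 8/15 = 1058/15

1058/15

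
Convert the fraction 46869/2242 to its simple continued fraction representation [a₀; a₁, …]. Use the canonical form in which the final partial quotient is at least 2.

[20; 1, 9, 1, 1, 9, 5, 2]

Repeatedly divide and take the remainder:
46869 ÷ 2242 → quotient 20, remainder 2029
2242 ÷ 2029 → quotient 1, remainder 213
2029 ÷ 213 → quotient 9, remainder 112
213 ÷ 112 → quotient 1, remainder 101
112 ÷ 101 → quotient 1, remainder 11
101 ÷ 11 → quotient 9, remainder 2
11 ÷ 2 → quotient 5, remainder 1
2 ÷ 1 → quotient 2, remainder 0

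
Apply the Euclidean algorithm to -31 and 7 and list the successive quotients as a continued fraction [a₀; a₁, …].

[-5; 1, 1, 3]

⌊-31/7⌋ = -5, remainder 4
⌊7/4⌋ = 1, remainder 3
⌊4/3⌋ = 1, remainder 1
⌊3/1⌋ = 3, remainder 0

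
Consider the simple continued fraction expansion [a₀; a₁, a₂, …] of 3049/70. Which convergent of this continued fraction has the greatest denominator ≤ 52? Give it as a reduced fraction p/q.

a_0 = 43: 43/1  (≤ bound)
a_1 = 1: 44/1  (≤ bound)
a_2 = 1: 87/2  (≤ bound)
a_3 = 3: 305/7  (≤ bound)
a_4 = 1: 392/9  (≤ bound)
a_5 = 7: 3049/70  (> 52, stop)

392/9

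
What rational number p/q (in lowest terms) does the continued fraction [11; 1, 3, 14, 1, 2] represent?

2104/179

a_0 = 11: 11/1
a_1 = 1: 12/1
a_2 = 3: 47/4
a_3 = 14: 670/57
a_4 = 1: 717/61
a_5 = 2: 2104/179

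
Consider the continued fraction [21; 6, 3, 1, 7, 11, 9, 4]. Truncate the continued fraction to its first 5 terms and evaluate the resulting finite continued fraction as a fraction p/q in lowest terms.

4105/194

Starting at the tail and folding back:
Start with 7.
1 + 1/(7/1) = 1 + 1/7 = 8/7
3 + 1/(8/7) = 3 + 7/8 = 31/8
6 + 1/(31/8) = 6 + 8/31 = 194/31
21 + 1/(194/31) = 21 + 31/194 = 4105/194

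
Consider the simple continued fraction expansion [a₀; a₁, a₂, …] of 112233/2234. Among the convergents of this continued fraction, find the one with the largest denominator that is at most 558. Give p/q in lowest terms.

List convergents until the denominator exceeds the bound:
a_0 = 50: 50/1  (≤ bound)
a_1 = 4: 201/4  (≤ bound)
a_2 = 5: 1055/21  (≤ bound)
a_3 = 4: 4421/88  (≤ bound)
a_4 = 2: 9897/197  (≤ bound)
a_5 = 3: 34112/679  (> 558, stop)

9897/197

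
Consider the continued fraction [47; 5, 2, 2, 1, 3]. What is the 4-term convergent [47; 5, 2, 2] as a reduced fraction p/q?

Compute successive convergents:
a_0 = 47: 47/1
a_1 = 5: 236/5
a_2 = 2: 519/11
a_3 = 2: 1274/27

1274/27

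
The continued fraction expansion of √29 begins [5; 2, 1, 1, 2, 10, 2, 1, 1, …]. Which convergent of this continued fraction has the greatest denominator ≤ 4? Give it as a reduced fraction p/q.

16/3

List convergents until the denominator exceeds the bound:
a_0 = 5: 5/1  (≤ bound)
a_1 = 2: 11/2  (≤ bound)
a_2 = 1: 16/3  (≤ bound)
a_3 = 1: 27/5  (> 4, stop)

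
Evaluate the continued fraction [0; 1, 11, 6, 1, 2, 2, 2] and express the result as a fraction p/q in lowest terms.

1271/1385

Start with 2.
2 + 1/(2/1) = 2 + 1/2 = 5/2
2 + 1/(5/2) = 2 + 2/5 = 12/5
1 + 1/(12/5) = 1 + 5/12 = 17/12
6 + 1/(17/12) = 6 + 12/17 = 114/17
11 + 1/(114/17) = 11 + 17/114 = 1271/114
1 + 1/(1271/114) = 1 + 114/1271 = 1385/1271
0 + 1/(1385/1271) = 0 + 1271/1385 = 1271/1385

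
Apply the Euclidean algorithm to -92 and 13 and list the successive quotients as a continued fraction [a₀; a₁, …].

[-8; 1, 12]

⌊-92/13⌋ = -8, remainder 12
⌊13/12⌋ = 1, remainder 1
⌊12/1⌋ = 12, remainder 0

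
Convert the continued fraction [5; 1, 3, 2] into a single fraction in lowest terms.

Start with 2.
3 + 1/(2/1) = 3 + 1/2 = 7/2
1 + 1/(7/2) = 1 + 2/7 = 9/7
5 + 1/(9/7) = 5 + 7/9 = 52/9

52/9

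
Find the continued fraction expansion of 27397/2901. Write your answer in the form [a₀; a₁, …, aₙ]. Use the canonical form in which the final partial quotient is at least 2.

Apply division with remainder until the remainder is 0:
⌊27397/2901⌋ = 9, remainder 1288
⌊2901/1288⌋ = 2, remainder 325
⌊1288/325⌋ = 3, remainder 313
⌊325/313⌋ = 1, remainder 12
⌊313/12⌋ = 26, remainder 1
⌊12/1⌋ = 12, remainder 0

[9; 2, 3, 1, 26, 12]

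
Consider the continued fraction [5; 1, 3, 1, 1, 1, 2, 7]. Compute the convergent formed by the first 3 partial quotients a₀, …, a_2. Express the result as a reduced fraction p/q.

23/4

Use the convergent recurrence hₖ = aₖ·hₖ₋₁ + hₖ₋₂ (and likewise for the denominators kₖ):
a_0 = 5: 5/1
a_1 = 1: 6/1
a_2 = 3: 23/4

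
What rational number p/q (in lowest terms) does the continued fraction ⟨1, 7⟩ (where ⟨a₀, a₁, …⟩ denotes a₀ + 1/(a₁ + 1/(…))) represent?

Work from the innermost term outward:
Start with 7.
1 + 1/(7/1) = 1 + 1/7 = 8/7

8/7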